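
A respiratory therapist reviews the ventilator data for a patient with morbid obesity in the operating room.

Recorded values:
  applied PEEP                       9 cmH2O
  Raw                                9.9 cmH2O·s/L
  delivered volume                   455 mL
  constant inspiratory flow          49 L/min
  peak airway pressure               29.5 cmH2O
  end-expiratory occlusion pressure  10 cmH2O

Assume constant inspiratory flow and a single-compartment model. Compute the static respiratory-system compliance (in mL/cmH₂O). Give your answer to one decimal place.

Flow: 49 L/min ÷ 60 = 0.8167 L/s.
Total PEEP = 10 cmH2O (set 9 + intrinsic 1); this is the baseline alveolar pressure.
Equation of motion (constant flow): PIP = Vt/C + R·V̇ + PEEP.
Vt/C = PIP − R·V̇ − PEEP = 29.5 − 9.9×0.8167 − 10 = 29.5 − 8.085 − 10 = 11.415 cmH2O.
C = Vt / 11.415 = 455 / 11.415 = 39.86 mL/cmH2O.

39.9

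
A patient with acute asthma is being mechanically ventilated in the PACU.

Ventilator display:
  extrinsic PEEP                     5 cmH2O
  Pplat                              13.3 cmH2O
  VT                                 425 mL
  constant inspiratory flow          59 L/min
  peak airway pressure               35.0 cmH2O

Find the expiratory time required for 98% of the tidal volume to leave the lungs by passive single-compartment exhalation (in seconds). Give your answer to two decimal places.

4.42

Flow: 59 L/min ÷ 60 = 0.9833 L/s.
R = (PIP − Pplat)/V̇ = (35.0 − 13.3) / 0.9833 = 21.7/0.9833 = 22.069 cmH2O·s/L.
C = Vt/(Pplat − PEEP) = 425.0 / (13.3 − 5) = 425.0/8.3 = 51.205 mL/cmH2O.
τ = R × C = 22.069 × 0.05121 L/cmH2O = 1.13 s.
t = −τ·ln(1 − 0.98) = −1.13·ln(0.02) = 4.421 s.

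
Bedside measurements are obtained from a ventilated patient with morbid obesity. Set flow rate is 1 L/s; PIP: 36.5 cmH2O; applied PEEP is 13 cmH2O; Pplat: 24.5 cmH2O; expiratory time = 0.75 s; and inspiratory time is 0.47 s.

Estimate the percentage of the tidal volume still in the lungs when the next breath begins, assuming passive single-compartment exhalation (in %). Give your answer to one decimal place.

21.7

Vt = flow × Ti = 1 L/s × 0.47 s × 1000 mL/L = 470.0 mL.
R = (PIP − Pplat)/V̇ = (36.5 − 24.5) / 1 = 12.0/1 = 12.0 cmH2O·s/L.
C = Vt/(Pplat − PEEP) = 470.0 / (24.5 − 13) = 470.0/11.5 = 40.87 mL/cmH2O.
τ = R × C = 12.0 × 0.04087 L/cmH2O = 0.4904 s.
Fraction remaining at end-expiration = e^(−Te/τ) = e^(−0.75/0.4904) = 0.2167 → 21.67%.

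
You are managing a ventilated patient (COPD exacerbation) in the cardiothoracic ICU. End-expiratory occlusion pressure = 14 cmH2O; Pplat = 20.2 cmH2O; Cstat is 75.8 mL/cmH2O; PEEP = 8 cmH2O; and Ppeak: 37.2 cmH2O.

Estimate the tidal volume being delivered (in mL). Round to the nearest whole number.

470

End-expiratory occlusion gives total PEEP = 14 cmH2O (intrinsic PEEP = 14 − 8 = 6). Use total PEEP for the elastic gradient.
Vt = Cstat × (Pplat − PEEPtotal) = 75.8 × (20.2 − 14) = 75.8 × 6.2 = 469.96 mL.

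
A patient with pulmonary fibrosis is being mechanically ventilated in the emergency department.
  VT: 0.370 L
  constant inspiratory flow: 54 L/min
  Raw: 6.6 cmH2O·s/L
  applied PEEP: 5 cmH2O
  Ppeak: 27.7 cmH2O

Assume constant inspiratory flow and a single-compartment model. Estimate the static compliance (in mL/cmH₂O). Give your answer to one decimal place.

Flow: 54 L/min ÷ 60 = 0.9 L/s.
Equation of motion (constant flow): PIP = Vt/C + R·V̇ + PEEP.
Vt/C = PIP − R·V̇ − PEEP = 27.7 − 6.6×0.9 − 5 = 27.7 − 5.94 − 5 = 16.76 cmH2O.
C = Vt / 16.76 = 370 / 16.76 = 22.076 mL/cmH2O.

22.1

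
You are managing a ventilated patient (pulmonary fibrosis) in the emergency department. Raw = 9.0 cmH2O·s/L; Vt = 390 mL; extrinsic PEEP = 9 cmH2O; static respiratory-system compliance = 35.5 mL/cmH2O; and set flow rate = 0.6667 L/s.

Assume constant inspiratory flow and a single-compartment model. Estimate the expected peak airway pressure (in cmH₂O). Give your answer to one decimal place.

26.0

Equation of motion (constant flow): PIP = Vt/C + R·V̇ + PEEP.
PIP = 390/35.5 + 9.0×0.6667 + 9 = 10.986 + 6.0 + 9 = 25.986 cmH2O.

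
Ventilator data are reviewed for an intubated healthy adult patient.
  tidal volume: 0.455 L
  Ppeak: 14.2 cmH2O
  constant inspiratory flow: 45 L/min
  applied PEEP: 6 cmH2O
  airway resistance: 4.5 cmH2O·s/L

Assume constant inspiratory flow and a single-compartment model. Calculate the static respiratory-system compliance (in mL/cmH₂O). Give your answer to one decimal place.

Flow: 45 L/min ÷ 60 = 0.75 L/s.
Equation of motion (constant flow): PIP = Vt/C + R·V̇ + PEEP.
Vt/C = PIP − R·V̇ − PEEP = 14.2 − 4.5×0.75 − 6 = 14.2 − 3.375 − 6 = 4.825 cmH2O.
C = Vt / 4.825 = 455 / 4.825 = 94.301 mL/cmH2O.

94.3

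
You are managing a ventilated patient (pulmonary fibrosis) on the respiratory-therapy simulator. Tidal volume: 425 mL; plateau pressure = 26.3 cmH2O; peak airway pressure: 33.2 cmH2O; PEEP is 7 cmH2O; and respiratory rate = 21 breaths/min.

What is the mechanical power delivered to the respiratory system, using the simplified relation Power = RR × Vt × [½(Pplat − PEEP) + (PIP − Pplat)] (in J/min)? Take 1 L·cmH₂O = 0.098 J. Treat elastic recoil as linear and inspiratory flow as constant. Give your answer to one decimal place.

Per-breath work = Vt × [½(Pplat−PEEP) + (PIP−Pplat)] = 0.425 × [0.5×19.3 + 6.9] = 0.425 × 16.55 = 7.034 L·cmH2O.
Power = 21 × 7.034 = 147.71 L·cmH2O/min.
× 0.098 J/(L·cmH2O) → 14.476 J/min.

14.5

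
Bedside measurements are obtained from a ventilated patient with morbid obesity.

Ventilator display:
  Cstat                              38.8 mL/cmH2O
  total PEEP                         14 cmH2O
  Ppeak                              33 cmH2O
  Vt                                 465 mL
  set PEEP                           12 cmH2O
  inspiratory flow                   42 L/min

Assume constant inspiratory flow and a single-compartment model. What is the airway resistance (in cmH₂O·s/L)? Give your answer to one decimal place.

Flow: 42 L/min ÷ 60 = 0.7 L/s.
Total PEEP = 14 cmH2O (set 12 + intrinsic 2); this is the baseline alveolar pressure.
Equation of motion (constant flow): PIP = Vt/C + R·V̇ + PEEP.
R·V̇ = PIP − Vt/C − PEEP = 33 − 465/38.8 − 14 = 33 − 11.985 − 14 = 7.015 cmH2O.
R = 7.015 / 0.7 = 10.021 cmH2O·s/L.

10.0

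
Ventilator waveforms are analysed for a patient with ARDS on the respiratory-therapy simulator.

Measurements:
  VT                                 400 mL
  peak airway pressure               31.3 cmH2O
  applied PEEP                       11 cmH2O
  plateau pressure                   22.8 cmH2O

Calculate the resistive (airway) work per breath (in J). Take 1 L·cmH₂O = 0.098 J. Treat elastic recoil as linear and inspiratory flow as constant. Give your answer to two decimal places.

With constant inspiratory flow the resistive pressure is constant at PIP − Pplat = 31.3 − 22.8 = 8.5 cmH2O, so resistive work = 8.5 × 0.400 = 3.4 L·cmH2O.
× 0.098 J/(L·cmH2O) → 0.3332 J.

0.33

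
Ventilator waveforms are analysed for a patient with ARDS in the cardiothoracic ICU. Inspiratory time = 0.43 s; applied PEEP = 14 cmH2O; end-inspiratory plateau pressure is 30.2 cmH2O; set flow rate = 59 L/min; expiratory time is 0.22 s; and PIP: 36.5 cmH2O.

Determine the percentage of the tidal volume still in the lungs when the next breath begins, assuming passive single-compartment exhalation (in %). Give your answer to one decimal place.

26.8

Flow: 59 L/min ÷ 60 = 0.9833 L/s.
Vt = flow × Ti = 0.9833 L/s × 0.43 s × 1000 mL/L = 422.82 mL.
R = (PIP − Pplat)/V̇ = (36.5 − 30.2) / 0.9833 = 6.3/0.9833 = 6.407 cmH2O·s/L.
C = Vt/(Pplat − PEEP) = 422.82 / (30.2 − 14) = 422.82/16.2 = 26.1 mL/cmH2O.
τ = R × C = 6.407 × 0.0261 L/cmH2O = 0.1672 s.
Fraction remaining at end-expiration = e^(−Te/τ) = e^(−0.22/0.1672) = 0.2683 → 26.83%.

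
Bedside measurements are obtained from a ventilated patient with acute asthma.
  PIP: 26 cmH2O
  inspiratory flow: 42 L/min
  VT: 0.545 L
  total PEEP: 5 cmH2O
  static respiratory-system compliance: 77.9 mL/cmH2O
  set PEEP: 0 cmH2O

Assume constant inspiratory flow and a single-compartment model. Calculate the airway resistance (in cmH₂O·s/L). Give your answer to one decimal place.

Flow: 42 L/min ÷ 60 = 0.7 L/s.
Total PEEP = 5 cmH2O (set 0 + intrinsic 5); this is the baseline alveolar pressure.
Equation of motion (constant flow): PIP = Vt/C + R·V̇ + PEEP.
R·V̇ = PIP − Vt/C − PEEP = 26 − 545/77.9 − 5 = 26 − 6.996 − 5 = 14.004 cmH2O.
R = 14.004 / 0.7 = 20.006 cmH2O·s/L.

20.0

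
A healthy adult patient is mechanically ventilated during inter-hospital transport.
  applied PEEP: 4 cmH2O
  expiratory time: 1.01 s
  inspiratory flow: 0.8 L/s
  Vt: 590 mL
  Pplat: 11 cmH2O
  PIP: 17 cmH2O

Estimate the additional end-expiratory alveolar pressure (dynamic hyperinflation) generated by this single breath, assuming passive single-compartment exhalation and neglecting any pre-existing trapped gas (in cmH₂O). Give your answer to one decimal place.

R = (PIP − Pplat)/V̇ = (17 − 11) / 0.8 = 6.0/0.8 = 7.5 cmH2O·s/L.
C = Vt/(Pplat − PEEP) = 590.0 / (11 − 4) = 590.0/7.0 = 84.286 mL/cmH2O.
τ = R × C = 7.5 × 0.08429 L/cmH2O = 0.6322 s.
Fraction remaining = e^(−Te/τ) = e^(−1.01/0.6322) = 0.2024; trapped volume = 590.0 × 0.2024 = 119.42 mL.
Additional alveolar pressure from trapping ≈ V_trapped / C = 119.42 / 84.286 = 1.417 cmH2O.

1.4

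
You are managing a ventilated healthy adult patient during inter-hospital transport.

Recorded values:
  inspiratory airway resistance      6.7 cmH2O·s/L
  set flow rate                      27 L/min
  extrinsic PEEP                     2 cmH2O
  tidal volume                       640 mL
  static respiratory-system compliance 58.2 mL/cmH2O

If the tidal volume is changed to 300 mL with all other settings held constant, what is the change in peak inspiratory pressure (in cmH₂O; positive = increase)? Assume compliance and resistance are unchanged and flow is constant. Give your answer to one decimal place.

-5.8

PIP = Vt/C + R·V̇ + PEEP (constant-flow equation of motion).
Only the elastic term changes: ΔPIP = ΔVt / C = (300 − 640) / 58.2 = -5.842 cmH2O.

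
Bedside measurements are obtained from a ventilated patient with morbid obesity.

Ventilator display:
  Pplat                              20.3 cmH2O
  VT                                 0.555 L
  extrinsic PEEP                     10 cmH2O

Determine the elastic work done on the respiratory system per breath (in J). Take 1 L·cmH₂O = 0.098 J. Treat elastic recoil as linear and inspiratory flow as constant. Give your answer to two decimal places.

0.28

Elastic work ≈ ½ × (Pplat − PEEP) × Vt = 0.5 × (20.3 − 10) × 0.555 L = 0.5 × 10.3 × 0.555 = 2.858 L·cmH2O.
× 0.098 J/(L·cmH2O) → 0.2801 J.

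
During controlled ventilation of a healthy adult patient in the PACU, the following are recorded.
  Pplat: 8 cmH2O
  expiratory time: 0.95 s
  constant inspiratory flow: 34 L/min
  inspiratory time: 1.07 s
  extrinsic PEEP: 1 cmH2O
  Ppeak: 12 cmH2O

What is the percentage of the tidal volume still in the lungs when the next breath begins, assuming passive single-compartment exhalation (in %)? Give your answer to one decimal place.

Flow: 34 L/min ÷ 60 = 0.5667 L/s.
Vt = flow × Ti = 0.5667 L/s × 1.07 s × 1000 mL/L = 606.37 mL.
R = (PIP − Pplat)/V̇ = (12 − 8) / 0.5667 = 4.0/0.5667 = 7.058 cmH2O·s/L.
C = Vt/(Pplat − PEEP) = 606.37 / (8 − 1) = 606.37/7.0 = 86.624 mL/cmH2O.
τ = R × C = 7.058 × 0.08662 L/cmH2O = 0.6114 s.
Fraction remaining at end-expiration = e^(−Te/τ) = e^(−0.95/0.6114) = 0.2114 → 21.14%.

21.1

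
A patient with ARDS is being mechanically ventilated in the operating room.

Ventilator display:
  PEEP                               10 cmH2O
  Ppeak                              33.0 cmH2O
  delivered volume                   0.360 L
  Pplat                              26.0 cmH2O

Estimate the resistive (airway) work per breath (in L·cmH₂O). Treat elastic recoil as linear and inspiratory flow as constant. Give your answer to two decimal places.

2.52

With constant inspiratory flow the resistive pressure is constant at PIP − Pplat = 33.0 − 26.0 = 7.0 cmH2O, so resistive work = 7.0 × 0.360 = 2.52 L·cmH2O.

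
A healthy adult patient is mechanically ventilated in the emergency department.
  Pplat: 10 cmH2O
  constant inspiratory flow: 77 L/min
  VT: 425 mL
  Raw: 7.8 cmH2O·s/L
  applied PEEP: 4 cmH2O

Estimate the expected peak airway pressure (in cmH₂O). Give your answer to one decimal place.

Flow: 77 L/min ÷ 60 = 1.2833 L/s.
PIP = Pplat + Raw × flow = 10 + 7.8 × 1.2833 = 10 + 10.01 = 20.01 cmH2O.

20.0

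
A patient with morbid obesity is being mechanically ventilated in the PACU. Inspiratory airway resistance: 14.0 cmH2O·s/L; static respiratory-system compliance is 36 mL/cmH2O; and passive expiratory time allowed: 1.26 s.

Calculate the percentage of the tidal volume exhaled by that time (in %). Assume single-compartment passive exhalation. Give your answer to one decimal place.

91.8

τ = R × C = 14.0 × 36 mL/cmH2O = 14.0 × 0.036 L/cmH2O = 0.504 s.
Passive exhalation: V(t)/V₀ = e^(−t/τ) = e^(−1.26/0.504) = 0.08208.
Fraction exhaled = 1 − 0.08208 = 0.9179 → 91.79%.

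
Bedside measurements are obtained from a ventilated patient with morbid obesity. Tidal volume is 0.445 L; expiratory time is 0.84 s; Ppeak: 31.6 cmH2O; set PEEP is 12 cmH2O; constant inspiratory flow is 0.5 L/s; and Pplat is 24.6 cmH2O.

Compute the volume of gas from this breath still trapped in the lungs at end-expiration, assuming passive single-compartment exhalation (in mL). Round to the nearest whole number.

R = (PIP − Pplat)/V̇ = (31.6 − 24.6) / 0.5 = 7.0/0.5 = 14.0 cmH2O·s/L.
C = Vt/(Pplat − PEEP) = 445.0 / (24.6 − 12) = 445.0/12.6 = 35.317 mL/cmH2O.
τ = R × C = 14.0 × 0.03532 L/cmH2O = 0.4945 s.
Fraction remaining = e^(−Te/τ) = e^(−0.84/0.4945) = 0.1829.
Trapped volume = 445.0 × 0.1829 = 81.391 mL.

81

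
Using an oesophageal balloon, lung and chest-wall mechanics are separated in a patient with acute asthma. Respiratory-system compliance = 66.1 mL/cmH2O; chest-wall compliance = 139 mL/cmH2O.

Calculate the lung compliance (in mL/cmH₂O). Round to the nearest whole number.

126

1/CL = 1/Crs − 1/Ccw.
1/CL = 1/66.1 − 1/139 = 0.007934.
CL = 126.04 mL/cmH2O.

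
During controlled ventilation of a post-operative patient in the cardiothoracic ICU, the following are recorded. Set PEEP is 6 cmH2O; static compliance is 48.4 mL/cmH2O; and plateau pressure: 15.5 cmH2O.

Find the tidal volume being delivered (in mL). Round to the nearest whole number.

460

Vt = Cstat × (Pplat − PEEP) = 48.4 × (15.5 − 6) = 48.4 × 9.5 = 459.8 mL.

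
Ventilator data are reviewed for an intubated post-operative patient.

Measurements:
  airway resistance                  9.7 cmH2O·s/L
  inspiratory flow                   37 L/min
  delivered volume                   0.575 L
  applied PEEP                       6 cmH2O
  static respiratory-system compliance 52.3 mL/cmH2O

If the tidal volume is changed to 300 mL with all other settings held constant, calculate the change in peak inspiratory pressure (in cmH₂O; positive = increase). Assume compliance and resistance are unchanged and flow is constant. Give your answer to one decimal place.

-5.3

PIP = Vt/C + R·V̇ + PEEP (constant-flow equation of motion).
Only the elastic term changes: ΔPIP = ΔVt / C = (300 − 575) / 52.3 = -5.258 cmH2O.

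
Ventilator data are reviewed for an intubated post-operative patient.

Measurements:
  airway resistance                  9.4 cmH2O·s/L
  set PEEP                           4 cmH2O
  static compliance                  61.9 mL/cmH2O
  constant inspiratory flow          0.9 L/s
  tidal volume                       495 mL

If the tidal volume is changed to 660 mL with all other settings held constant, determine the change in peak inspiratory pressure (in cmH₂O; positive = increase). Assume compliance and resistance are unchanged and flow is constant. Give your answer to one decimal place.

PIP = Vt/C + R·V̇ + PEEP (constant-flow equation of motion).
Only the elastic term changes: ΔPIP = ΔVt / C = (660 − 495) / 61.9 = 2.666 cmH2O.

2.7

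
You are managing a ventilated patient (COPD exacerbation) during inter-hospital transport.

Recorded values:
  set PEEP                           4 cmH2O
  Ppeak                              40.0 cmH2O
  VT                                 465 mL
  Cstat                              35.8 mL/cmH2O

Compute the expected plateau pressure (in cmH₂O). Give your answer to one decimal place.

17.0

Pplat = PEEP + Vt / Cstat = 4 + 465 / 35.8 = 4 + 12.989 = 16.989 cmH2O.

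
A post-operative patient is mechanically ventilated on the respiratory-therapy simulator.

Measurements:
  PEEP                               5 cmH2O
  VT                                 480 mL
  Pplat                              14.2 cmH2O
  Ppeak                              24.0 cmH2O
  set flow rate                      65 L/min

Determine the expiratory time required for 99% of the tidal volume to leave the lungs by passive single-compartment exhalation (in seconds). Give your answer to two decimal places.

2.17

Flow: 65 L/min ÷ 60 = 1.0833 L/s.
R = (PIP − Pplat)/V̇ = (24.0 − 14.2) / 1.0833 = 9.8/1.0833 = 9.046 cmH2O·s/L.
C = Vt/(Pplat − PEEP) = 480.0 / (14.2 − 5) = 480.0/9.2 = 52.174 mL/cmH2O.
τ = R × C = 9.046 × 0.05217 L/cmH2O = 0.4719 s.
t = −τ·ln(1 − 0.99) = −0.4719·ln(0.01) = 2.173 s.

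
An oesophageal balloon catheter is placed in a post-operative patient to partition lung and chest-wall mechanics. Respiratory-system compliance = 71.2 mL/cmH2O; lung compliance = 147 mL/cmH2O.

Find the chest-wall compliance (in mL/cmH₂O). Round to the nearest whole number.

1/Ccw = 1/Crs − 1/CL.
1/Ccw = 1/71.2 − 1/147 = 0.007242.
Ccw = 138.08 mL/cmH2O.

138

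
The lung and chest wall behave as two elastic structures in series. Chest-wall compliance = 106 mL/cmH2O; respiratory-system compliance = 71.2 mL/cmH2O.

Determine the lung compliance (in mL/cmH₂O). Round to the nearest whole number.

217

1/CL = 1/Crs − 1/Ccw.
1/CL = 1/71.2 − 1/106 = 0.004611.
CL = 216.87 mL/cmH2O.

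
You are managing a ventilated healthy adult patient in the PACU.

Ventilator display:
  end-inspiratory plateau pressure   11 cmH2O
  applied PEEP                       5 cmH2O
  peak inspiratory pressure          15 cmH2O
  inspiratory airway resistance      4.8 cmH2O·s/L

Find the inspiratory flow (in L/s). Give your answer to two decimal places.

0.83

flow = (PIP − Pplat) / Raw = 4.0 / 4.8 = 0.8333 L/s.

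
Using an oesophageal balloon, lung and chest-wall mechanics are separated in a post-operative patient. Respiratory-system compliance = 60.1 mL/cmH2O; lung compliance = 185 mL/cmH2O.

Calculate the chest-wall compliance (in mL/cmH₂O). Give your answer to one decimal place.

89.0

1/Ccw = 1/Crs − 1/CL.
1/Ccw = 1/60.1 − 1/185 = 0.01123.
Ccw = 89.047 mL/cmH2O.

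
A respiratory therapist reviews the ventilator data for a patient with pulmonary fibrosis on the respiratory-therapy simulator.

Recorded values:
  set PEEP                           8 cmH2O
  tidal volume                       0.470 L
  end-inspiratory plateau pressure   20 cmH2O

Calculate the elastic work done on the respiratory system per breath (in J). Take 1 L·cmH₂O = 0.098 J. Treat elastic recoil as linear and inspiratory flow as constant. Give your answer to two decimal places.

Elastic work ≈ ½ × (Pplat − PEEP) × Vt = 0.5 × (20 − 8) × 0.470 L = 0.5 × 12.0 × 0.470 = 2.82 L·cmH2O.
× 0.098 J/(L·cmH2O) → 0.2764 J.

0.28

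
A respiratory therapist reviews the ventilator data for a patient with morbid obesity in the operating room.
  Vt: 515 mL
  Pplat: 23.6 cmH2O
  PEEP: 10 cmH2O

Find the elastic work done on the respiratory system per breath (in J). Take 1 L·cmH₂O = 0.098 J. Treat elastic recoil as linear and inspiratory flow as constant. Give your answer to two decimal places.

Elastic work ≈ ½ × (Pplat − PEEP) × Vt = 0.5 × (23.6 − 10) × 0.515 L = 0.5 × 13.6 × 0.515 = 3.502 L·cmH2O.
× 0.098 J/(L·cmH2O) → 0.3432 J.

0.34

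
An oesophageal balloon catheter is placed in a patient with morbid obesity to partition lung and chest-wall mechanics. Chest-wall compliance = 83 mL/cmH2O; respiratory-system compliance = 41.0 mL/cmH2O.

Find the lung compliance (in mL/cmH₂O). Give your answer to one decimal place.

1/CL = 1/Crs − 1/Ccw.
1/CL = 1/41.0 − 1/83 = 0.01234.
CL = 81.037 mL/cmH2O.

81.0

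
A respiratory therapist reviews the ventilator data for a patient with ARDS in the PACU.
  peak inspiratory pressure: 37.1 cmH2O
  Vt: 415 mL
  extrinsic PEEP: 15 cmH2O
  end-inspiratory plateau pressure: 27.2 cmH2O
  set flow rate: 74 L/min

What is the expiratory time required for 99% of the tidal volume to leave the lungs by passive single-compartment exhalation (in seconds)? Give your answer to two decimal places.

1.26

Flow: 74 L/min ÷ 60 = 1.2333 L/s.
R = (PIP − Pplat)/V̇ = (37.1 − 27.2) / 1.2333 = 9.9/1.2333 = 8.027 cmH2O·s/L.
C = Vt/(Pplat − PEEP) = 415.0 / (27.2 − 15) = 415.0/12.2 = 34.016 mL/cmH2O.
τ = R × C = 8.027 × 0.03402 L/cmH2O = 0.2731 s.
t = −τ·ln(1 − 0.99) = −0.2731·ln(0.01) = 1.258 s.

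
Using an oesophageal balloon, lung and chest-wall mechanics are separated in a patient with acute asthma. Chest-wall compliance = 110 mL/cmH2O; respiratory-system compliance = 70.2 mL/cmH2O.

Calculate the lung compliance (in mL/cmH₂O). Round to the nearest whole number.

1/CL = 1/Crs − 1/Ccw.
1/CL = 1/70.2 − 1/110 = 0.005154.
CL = 194.02 mL/cmH2O.

194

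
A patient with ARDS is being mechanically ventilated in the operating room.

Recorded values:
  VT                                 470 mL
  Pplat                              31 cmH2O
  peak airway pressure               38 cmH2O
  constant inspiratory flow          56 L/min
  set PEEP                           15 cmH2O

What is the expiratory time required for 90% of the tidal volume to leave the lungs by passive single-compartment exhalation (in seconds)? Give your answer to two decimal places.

0.51

Flow: 56 L/min ÷ 60 = 0.9333 L/s.
R = (PIP − Pplat)/V̇ = (38 − 31) / 0.9333 = 7.0/0.9333 = 7.5 cmH2O·s/L.
C = Vt/(Pplat − PEEP) = 470.0 / (31 − 15) = 470.0/16.0 = 29.375 mL/cmH2O.
τ = R × C = 7.5 × 0.02938 L/cmH2O = 0.2204 s.
t = −τ·ln(1 − 0.90) = −0.2204·ln(0.1) = 0.5075 s.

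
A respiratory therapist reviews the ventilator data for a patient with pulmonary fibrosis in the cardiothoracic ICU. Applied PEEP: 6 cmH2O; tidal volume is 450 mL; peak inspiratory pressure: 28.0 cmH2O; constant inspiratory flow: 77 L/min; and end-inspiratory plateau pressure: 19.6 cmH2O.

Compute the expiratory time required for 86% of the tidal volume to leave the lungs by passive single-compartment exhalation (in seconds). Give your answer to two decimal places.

Flow: 77 L/min ÷ 60 = 1.2833 L/s.
R = (PIP − Pplat)/V̇ = (28.0 − 19.6) / 1.2833 = 8.4/1.2833 = 6.546 cmH2O·s/L.
C = Vt/(Pplat − PEEP) = 450.0 / (19.6 − 6) = 450.0/13.6 = 33.088 mL/cmH2O.
τ = R × C = 6.546 × 0.03309 L/cmH2O = 0.2166 s.
t = −τ·ln(1 − 0.86) = −0.2166·ln(0.14) = 0.4259 s.

0.43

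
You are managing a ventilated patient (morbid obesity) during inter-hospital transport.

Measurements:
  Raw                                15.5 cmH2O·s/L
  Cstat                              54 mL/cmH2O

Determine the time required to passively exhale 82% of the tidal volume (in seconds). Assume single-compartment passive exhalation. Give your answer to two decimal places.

1.44

τ = R × C = 15.5 × 54 mL/cmH2O = 15.5 × 0.054 L/cmH2O = 0.837 s.
Exhaled fraction f = 1 − e^(−t/τ) → t = −τ·ln(1 − f) = −0.837·ln(0.18) = 1.435 s.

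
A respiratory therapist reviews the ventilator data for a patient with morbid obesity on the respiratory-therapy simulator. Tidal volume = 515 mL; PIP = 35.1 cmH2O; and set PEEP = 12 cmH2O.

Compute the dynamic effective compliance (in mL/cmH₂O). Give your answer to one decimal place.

Dynamic compliance = Vt / (PIP − PEEP) = 515 / (35.1 − 12) = 515 / 23.1 = 22.294 mL/cmH2O.

22.3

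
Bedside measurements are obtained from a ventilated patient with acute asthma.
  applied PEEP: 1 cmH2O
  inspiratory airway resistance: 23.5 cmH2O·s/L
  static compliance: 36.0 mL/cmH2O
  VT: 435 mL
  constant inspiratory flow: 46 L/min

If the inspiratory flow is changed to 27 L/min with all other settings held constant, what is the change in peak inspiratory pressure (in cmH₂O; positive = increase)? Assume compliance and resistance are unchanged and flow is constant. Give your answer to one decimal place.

Flow: 46 L/min ÷ 60 = 0.7667 L/s.
New flow: 27 L/min ÷ 60 = 0.45 L/s.
PIP = Vt/C + R·V̇ + PEEP (constant-flow equation of motion).
Only the resistive term changes: ΔPIP = R × ΔV̇ = 23.5 × (0.45 − 0.7667) = 23.5 × -0.3167 = -7.442 cmH2O.

-7.4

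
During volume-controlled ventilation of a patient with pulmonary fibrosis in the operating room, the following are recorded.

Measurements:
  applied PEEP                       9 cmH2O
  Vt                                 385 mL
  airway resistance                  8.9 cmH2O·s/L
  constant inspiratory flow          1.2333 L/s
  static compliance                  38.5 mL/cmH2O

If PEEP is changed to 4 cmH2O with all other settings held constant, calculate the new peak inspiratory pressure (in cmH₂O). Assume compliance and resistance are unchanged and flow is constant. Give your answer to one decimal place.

PIP = Vt/C + R·V̇ + PEEP (constant-flow equation of motion).
Only the baseline term changes: ΔPIP = ΔPEEP = 4 − 9 = -5.0 cmH2O.
Original PIP = 385/38.5 + 8.9×1.2333 + 9 = 29.976 cmH2O; new PIP = 29.976 + (-5.0) = 24.976 cmH2O.

25.0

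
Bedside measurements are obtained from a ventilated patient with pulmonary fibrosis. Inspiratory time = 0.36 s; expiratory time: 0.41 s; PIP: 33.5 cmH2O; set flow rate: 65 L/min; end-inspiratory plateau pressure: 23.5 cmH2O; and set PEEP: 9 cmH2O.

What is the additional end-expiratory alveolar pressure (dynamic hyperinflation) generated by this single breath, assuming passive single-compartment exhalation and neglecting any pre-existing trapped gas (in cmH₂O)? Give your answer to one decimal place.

Flow: 65 L/min ÷ 60 = 1.0833 L/s.
Vt = flow × Ti = 1.0833 L/s × 0.36 s × 1000 mL/L = 389.99 mL.
R = (PIP − Pplat)/V̇ = (33.5 − 23.5) / 1.0833 = 10.0/1.0833 = 9.231 cmH2O·s/L.
C = Vt/(Pplat − PEEP) = 389.99 / (23.5 − 9) = 389.99/14.5 = 26.896 mL/cmH2O.
τ = R × C = 9.231 × 0.0269 L/cmH2O = 0.2483 s.
Fraction remaining = e^(−Te/τ) = e^(−0.41/0.2483) = 0.1918; trapped volume = 389.99 × 0.1918 = 74.8 mL.
Additional alveolar pressure from trapping ≈ V_trapped / C = 74.8 / 26.896 = 2.781 cmH2O.

2.8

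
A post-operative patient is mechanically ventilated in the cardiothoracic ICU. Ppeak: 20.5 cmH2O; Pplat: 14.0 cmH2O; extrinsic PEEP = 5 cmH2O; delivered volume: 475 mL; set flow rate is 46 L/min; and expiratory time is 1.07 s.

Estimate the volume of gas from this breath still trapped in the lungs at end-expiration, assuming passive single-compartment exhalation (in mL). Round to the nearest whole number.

Flow: 46 L/min ÷ 60 = 0.7667 L/s.
R = (PIP − Pplat)/V̇ = (20.5 − 14.0) / 0.7667 = 6.5/0.7667 = 8.478 cmH2O·s/L.
C = Vt/(Pplat − PEEP) = 475.0 / (14.0 − 5) = 475.0/9.0 = 52.778 mL/cmH2O.
τ = R × C = 8.478 × 0.05278 L/cmH2O = 0.4475 s.
Fraction remaining = e^(−Te/τ) = e^(−1.07/0.4475) = 0.09153.
Trapped volume = 475.0 × 0.09153 = 43.477 mL.

43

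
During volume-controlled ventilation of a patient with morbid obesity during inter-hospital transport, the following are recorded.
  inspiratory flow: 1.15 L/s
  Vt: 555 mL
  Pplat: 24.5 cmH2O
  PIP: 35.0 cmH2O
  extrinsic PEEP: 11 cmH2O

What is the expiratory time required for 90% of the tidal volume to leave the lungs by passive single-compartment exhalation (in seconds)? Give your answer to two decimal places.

0.86

R = (PIP − Pplat)/V̇ = (35.0 − 24.5) / 1.15 = 10.5/1.15 = 9.13 cmH2O·s/L.
C = Vt/(Pplat − PEEP) = 555.0 / (24.5 − 11) = 555.0/13.5 = 41.111 mL/cmH2O.
τ = R × C = 9.13 × 0.04111 L/cmH2O = 0.3753 s.
t = −τ·ln(1 − 0.90) = −0.3753·ln(0.1) = 0.8642 s.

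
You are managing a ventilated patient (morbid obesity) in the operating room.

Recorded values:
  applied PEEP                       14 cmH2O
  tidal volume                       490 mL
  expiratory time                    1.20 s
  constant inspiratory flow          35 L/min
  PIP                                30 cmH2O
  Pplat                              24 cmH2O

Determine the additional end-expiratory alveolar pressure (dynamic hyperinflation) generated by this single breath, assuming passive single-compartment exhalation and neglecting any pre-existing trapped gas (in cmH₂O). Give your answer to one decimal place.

Flow: 35 L/min ÷ 60 = 0.5833 L/s.
R = (PIP − Pplat)/V̇ = (30 − 24) / 0.5833 = 6.0/0.5833 = 10.286 cmH2O·s/L.
C = Vt/(Pplat − PEEP) = 490.0 / (24 − 14) = 490.0/10.0 = 49.0 mL/cmH2O.
τ = R × C = 10.286 × 0.049 L/cmH2O = 0.504 s.
Fraction remaining = e^(−Te/τ) = e^(−1.20/0.504) = 0.09246; trapped volume = 490.0 × 0.09246 = 45.305 mL.
Additional alveolar pressure from trapping ≈ V_trapped / C = 45.305 / 49.0 = 0.9246 cmH2O.

0.9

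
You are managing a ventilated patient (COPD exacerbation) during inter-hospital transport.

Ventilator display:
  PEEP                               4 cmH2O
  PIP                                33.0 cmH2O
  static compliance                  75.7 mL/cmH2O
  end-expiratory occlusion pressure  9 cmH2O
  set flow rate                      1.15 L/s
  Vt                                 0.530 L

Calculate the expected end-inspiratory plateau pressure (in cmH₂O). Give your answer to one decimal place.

16.0

End-expiratory occlusion gives total PEEP = 9 cmH2O (intrinsic PEEP = 9 − 4 = 5). Use total PEEP for the elastic gradient.
Pplat = PEEPtotal + Vt / Cstat = 9 + 530 / 75.7 = 9 + 7.001 = 16.001 cmH2O.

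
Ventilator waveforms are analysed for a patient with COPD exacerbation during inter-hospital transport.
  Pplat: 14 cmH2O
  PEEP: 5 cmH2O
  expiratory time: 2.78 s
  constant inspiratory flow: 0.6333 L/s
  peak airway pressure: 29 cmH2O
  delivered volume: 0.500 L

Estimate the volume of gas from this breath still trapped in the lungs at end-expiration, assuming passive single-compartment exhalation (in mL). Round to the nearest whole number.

R = (PIP − Pplat)/V̇ = (29 − 14) / 0.6333 = 15.0/0.6333 = 23.685 cmH2O·s/L.
C = Vt/(Pplat − PEEP) = 500.0 / (14 − 5) = 500.0/9.0 = 55.556 mL/cmH2O.
τ = R × C = 23.685 × 0.05556 L/cmH2O = 1.316 s.
Fraction remaining = e^(−Te/τ) = e^(−2.78/1.316) = 0.1209.
Trapped volume = 500.0 × 0.1209 = 60.45 mL.

60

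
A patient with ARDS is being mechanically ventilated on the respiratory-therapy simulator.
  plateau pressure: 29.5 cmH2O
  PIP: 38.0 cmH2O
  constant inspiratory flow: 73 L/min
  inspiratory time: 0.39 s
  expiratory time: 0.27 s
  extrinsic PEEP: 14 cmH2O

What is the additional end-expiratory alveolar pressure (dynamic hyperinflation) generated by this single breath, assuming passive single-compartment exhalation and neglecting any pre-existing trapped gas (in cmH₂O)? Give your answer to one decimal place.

4.4

Flow: 73 L/min ÷ 60 = 1.2167 L/s.
Vt = flow × Ti = 1.2167 L/s × 0.39 s × 1000 mL/L = 474.51 mL.
R = (PIP − Pplat)/V̇ = (38.0 − 29.5) / 1.2167 = 8.5/1.2167 = 6.986 cmH2O·s/L.
C = Vt/(Pplat − PEEP) = 474.51 / (29.5 − 14) = 474.51/15.5 = 30.614 mL/cmH2O.
τ = R × C = 6.986 × 0.03061 L/cmH2O = 0.2138 s.
Fraction remaining = e^(−Te/τ) = e^(−0.27/0.2138) = 0.2828; trapped volume = 474.51 × 0.2828 = 134.19 mL.
Additional alveolar pressure from trapping ≈ V_trapped / C = 134.19 / 30.614 = 4.383 cmH2O.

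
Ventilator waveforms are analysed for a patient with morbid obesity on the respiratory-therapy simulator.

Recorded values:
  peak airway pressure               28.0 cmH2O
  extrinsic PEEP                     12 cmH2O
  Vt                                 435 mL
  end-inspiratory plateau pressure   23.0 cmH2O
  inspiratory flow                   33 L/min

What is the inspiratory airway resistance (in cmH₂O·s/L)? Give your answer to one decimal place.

Flow: 33 L/min ÷ 60 = 0.55 L/s.
Raw = (PIP − Pplat) / flow = (28.0 − 23.0) / 0.55 = 5.0 / 0.55 = 9.091 cmH2O·s/L.

9.1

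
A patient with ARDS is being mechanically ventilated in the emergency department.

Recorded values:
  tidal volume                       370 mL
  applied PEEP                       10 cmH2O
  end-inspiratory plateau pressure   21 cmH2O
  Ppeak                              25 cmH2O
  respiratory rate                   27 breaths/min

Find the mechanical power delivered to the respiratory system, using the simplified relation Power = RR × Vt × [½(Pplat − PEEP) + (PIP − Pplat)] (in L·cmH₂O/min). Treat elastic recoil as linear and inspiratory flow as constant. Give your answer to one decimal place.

Per-breath work = Vt × [½(Pplat−PEEP) + (PIP−Pplat)] = 0.370 × [0.5×11.0 + 4.0] = 0.370 × 9.5 = 3.515 L·cmH2O.
Power = 27 × 3.515 = 94.905 L·cmH2O/min.

94.9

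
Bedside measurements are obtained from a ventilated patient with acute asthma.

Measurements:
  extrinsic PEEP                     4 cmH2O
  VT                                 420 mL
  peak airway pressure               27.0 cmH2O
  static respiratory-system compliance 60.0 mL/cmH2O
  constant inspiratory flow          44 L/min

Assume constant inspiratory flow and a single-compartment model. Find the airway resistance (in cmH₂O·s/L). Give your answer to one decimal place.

Flow: 44 L/min ÷ 60 = 0.7333 L/s.
Equation of motion (constant flow): PIP = Vt/C + R·V̇ + PEEP.
R·V̇ = PIP − Vt/C − PEEP = 27.0 − 420/60.0 − 4 = 27.0 − 7.0 − 4 = 16.0 cmH2O.
R = 16.0 / 0.7333 = 21.819 cmH2O·s/L.

21.8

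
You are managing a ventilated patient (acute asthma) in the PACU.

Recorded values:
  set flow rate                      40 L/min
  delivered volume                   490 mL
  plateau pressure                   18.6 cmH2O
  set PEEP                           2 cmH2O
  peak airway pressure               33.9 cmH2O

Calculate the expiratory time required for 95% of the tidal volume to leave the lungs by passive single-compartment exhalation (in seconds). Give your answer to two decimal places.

Flow: 40 L/min ÷ 60 = 0.6667 L/s.
R = (PIP − Pplat)/V̇ = (33.9 − 18.6) / 0.6667 = 15.3/0.6667 = 22.949 cmH2O·s/L.
C = Vt/(Pplat − PEEP) = 490.0 / (18.6 − 2) = 490.0/16.6 = 29.518 mL/cmH2O.
τ = R × C = 22.949 × 0.02952 L/cmH2O = 0.6775 s.
t = −τ·ln(1 − 0.95) = −0.6775·ln(0.05) = 2.03 s.

2.03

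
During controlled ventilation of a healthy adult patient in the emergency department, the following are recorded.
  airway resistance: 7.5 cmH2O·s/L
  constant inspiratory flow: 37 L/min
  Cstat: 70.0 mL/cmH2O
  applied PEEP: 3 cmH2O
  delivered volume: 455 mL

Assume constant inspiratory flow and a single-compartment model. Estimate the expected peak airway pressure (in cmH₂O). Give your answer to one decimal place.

14.1

Flow: 37 L/min ÷ 60 = 0.6167 L/s.
Equation of motion (constant flow): PIP = Vt/C + R·V̇ + PEEP.
PIP = 455/70.0 + 7.5×0.6167 + 3 = 6.5 + 4.625 + 3 = 14.125 cmH2O.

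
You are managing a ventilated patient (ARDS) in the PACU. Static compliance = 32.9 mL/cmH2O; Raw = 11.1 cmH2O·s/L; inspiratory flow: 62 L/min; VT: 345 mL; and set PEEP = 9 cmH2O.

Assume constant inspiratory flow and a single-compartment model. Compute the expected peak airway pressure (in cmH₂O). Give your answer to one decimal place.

31.0

Flow: 62 L/min ÷ 60 = 1.0333 L/s.
Equation of motion (constant flow): PIP = Vt/C + R·V̇ + PEEP.
PIP = 345/32.9 + 11.1×1.0333 + 9 = 10.486 + 11.47 + 9 = 30.956 cmH2O.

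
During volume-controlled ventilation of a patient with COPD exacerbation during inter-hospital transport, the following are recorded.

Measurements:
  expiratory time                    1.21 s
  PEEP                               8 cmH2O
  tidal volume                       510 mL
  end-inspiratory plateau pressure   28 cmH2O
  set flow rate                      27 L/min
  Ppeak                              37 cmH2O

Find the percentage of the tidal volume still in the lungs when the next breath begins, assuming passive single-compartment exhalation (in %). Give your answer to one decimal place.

Flow: 27 L/min ÷ 60 = 0.45 L/s.
R = (PIP − Pplat)/V̇ = (37 − 28) / 0.45 = 9.0/0.45 = 20.0 cmH2O·s/L.
C = Vt/(Pplat − PEEP) = 510.0 / (28 − 8) = 510.0/20.0 = 25.5 mL/cmH2O.
τ = R × C = 20.0 × 0.0255 L/cmH2O = 0.51 s.
Fraction remaining at end-expiration = e^(−Te/τ) = e^(−1.21/0.51) = 0.09324 → 9.324%.

9.3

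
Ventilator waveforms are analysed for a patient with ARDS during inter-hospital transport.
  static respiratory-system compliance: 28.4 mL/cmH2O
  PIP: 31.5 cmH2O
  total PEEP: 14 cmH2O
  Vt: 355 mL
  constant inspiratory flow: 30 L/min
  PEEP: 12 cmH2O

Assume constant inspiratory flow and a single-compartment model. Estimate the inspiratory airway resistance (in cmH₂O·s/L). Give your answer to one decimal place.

Flow: 30 L/min ÷ 60 = 0.5 L/s.
Total PEEP = 14 cmH2O (set 12 + intrinsic 2); this is the baseline alveolar pressure.
Equation of motion (constant flow): PIP = Vt/C + R·V̇ + PEEP.
R·V̇ = PIP − Vt/C − PEEP = 31.5 − 355/28.4 − 14 = 31.5 − 12.5 − 14 = 5.0 cmH2O.
R = 5.0 / 0.5 = 10.0 cmH2O·s/L.

10.0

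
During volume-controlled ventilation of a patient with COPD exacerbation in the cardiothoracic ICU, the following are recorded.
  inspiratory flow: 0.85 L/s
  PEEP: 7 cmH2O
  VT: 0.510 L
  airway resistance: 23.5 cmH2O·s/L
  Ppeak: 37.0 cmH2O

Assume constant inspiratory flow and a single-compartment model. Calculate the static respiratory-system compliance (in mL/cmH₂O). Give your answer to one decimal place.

50.9

Equation of motion (constant flow): PIP = Vt/C + R·V̇ + PEEP.
Vt/C = PIP − R·V̇ − PEEP = 37.0 − 23.5×0.85 − 7 = 37.0 − 19.975 − 7 = 10.025 cmH2O.
C = Vt / 10.025 = 510 / 10.025 = 50.873 mL/cmH2O.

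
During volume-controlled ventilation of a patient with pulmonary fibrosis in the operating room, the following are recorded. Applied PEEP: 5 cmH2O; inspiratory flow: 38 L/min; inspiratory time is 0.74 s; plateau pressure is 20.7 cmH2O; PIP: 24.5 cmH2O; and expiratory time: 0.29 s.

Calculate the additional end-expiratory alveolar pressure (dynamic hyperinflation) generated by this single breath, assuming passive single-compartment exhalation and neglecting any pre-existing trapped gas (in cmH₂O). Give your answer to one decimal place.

3.1

Flow: 38 L/min ÷ 60 = 0.6333 L/s.
Vt = flow × Ti = 0.6333 L/s × 0.74 s × 1000 mL/L = 468.64 mL.
R = (PIP − Pplat)/V̇ = (24.5 − 20.7) / 0.6333 = 3.8/0.6333 = 6.0 cmH2O·s/L.
C = Vt/(Pplat − PEEP) = 468.64 / (20.7 − 5) = 468.64/15.7 = 29.85 mL/cmH2O.
τ = R × C = 6.0 × 0.02985 L/cmH2O = 0.1791 s.
Fraction remaining = e^(−Te/τ) = e^(−0.29/0.1791) = 0.1981; trapped volume = 468.64 × 0.1981 = 92.838 mL.
Additional alveolar pressure from trapping ≈ V_trapped / C = 92.838 / 29.85 = 3.11 cmH2O.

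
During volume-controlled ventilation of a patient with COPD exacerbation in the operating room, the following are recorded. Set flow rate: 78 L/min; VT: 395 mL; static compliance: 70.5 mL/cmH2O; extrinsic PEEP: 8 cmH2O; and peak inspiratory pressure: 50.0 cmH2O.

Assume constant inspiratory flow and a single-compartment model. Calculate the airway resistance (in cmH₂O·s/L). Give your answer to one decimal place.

28.0

Flow: 78 L/min ÷ 60 = 1.3 L/s.
Equation of motion (constant flow): PIP = Vt/C + R·V̇ + PEEP.
R·V̇ = PIP − Vt/C − PEEP = 50.0 − 395/70.5 − 8 = 50.0 − 5.603 − 8 = 36.397 cmH2O.
R = 36.397 / 1.3 = 27.998 cmH2O·s/L.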